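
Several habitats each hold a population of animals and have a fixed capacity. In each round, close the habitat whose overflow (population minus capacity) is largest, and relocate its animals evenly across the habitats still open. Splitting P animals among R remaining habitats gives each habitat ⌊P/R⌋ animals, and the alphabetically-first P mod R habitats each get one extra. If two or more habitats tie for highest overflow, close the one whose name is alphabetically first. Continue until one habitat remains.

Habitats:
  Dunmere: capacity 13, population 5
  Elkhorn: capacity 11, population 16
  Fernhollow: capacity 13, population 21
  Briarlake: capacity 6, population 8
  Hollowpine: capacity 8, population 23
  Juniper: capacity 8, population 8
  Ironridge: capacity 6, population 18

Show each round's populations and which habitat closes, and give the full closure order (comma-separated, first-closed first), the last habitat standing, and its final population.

Round 1: Briarlake=8 Dunmere=5 Elkhorn=16 Fernhollow=21 Hollowpine=23 Ironridge=18 Juniper=8 → close Hollowpine (overflow 15)
  23÷6 = 3 each, +1 to first 5
Round 2: Briarlake=12 Dunmere=9 Elkhorn=20 Fernhollow=25 Ironridge=22 Juniper=11 → close Ironridge (overflow 16)
  22÷5 = 4 each, +1 to first 2
Round 3: Briarlake=17 Dunmere=14 Elkhorn=24 Fernhollow=29 Juniper=15 → close Fernhollow (overflow 16)
  29÷4 = 7 each, +1 to first 1
Round 4: Briarlake=25 Dunmere=21 Elkhorn=31 Juniper=22 → close Elkhorn (overflow 20)
  31÷3 = 10 each, +1 to first 1
Round 5: Briarlake=36 Dunmere=31 Juniper=32 → close Briarlake (overflow 30)
  36÷2 = 18 each, +1 to first 0
Round 6: Dunmere=49 Juniper=50 → close Juniper (overflow 42)
  50÷1 = 50 each, +1 to first 0

Closure order: Hollowpine, Ironridge, Fernhollow, Elkhorn, Briarlake, Juniper
Last habitat: Dunmere with 99 animals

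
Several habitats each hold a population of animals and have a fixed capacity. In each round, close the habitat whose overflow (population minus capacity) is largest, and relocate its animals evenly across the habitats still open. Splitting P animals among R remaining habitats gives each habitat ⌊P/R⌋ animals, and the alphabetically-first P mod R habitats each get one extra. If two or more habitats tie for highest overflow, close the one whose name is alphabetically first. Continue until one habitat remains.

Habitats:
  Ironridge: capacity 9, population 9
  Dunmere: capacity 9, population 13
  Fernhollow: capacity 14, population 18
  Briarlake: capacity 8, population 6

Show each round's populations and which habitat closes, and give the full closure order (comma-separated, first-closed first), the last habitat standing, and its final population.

Round 1: Briarlake=6 Dunmere=13 Fernhollow=18 Ironridge=9 → close Dunmere (overflow 4)
  13÷3 = 4 each, +1 to first 1
Round 2: Briarlake=11 Fernhollow=22 Ironridge=13 → close Fernhollow (overflow 8)
  22÷2 = 11 each, +1 to first 0
Round 3: Briarlake=22 Ironridge=24 → close Ironridge (overflow 15)
  24÷1 = 24 each, +1 to first 0

Closure order: Dunmere, Fernhollow, Ironridge
Last habitat: Briarlake with 46 animals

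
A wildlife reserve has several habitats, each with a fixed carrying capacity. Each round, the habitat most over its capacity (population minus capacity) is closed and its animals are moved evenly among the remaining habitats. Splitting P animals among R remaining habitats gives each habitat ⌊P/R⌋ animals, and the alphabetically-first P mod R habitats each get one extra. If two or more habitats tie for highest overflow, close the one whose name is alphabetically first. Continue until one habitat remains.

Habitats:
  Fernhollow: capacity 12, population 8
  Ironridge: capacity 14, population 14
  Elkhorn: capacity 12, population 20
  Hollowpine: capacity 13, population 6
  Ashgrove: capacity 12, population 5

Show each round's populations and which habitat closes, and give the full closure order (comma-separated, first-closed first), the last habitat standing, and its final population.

Round 1: Ashgrove=5 Elkhorn=20 Fernhollow=8 Hollowpine=6 Ironridge=14 → close Elkhorn (overflow 8)
  20÷4 = 5 each, +1 to first 0
Round 2: Ashgrove=10 Fernhollow=13 Hollowpine=11 Ironridge=19 → close Ironridge (overflow 5)
  19÷3 = 6 each, +1 to first 1
Round 3: Ashgrove=17 Fernhollow=19 Hollowpine=17 → close Fernhollow (overflow 7)
  19÷2 = 9 each, +1 to first 1
Round 4: Ashgrove=27 Hollowpine=26 → close Ashgrove (overflow 15)
  27÷1 = 27 each, +1 to first 0

Closure order: Elkhorn, Ironridge, Fernhollow, Ashgrove
Last habitat: Hollowpine with 53 animals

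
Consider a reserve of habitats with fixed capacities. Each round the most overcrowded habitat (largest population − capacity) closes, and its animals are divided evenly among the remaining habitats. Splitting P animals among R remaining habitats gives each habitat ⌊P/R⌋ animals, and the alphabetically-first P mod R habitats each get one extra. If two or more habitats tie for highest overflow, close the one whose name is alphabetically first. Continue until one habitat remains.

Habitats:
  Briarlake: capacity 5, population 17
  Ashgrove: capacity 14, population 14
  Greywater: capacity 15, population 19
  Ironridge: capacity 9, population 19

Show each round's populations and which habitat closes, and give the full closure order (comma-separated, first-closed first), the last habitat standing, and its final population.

Round 1: Ashgrove=14 Briarlake=17 Greywater=19 Ironridge=19 → close Briarlake (overflow 12)
  17÷3 = 5 each, +1 to first 2
Round 2: Ashgrove=20 Greywater=25 Ironridge=24 → close Ironridge (overflow 15)
  24÷2 = 12 each, +1 to first 0
Round 3: Ashgrove=32 Greywater=37 → close Greywater (overflow 22)
  37÷1 = 37 each, +1 to first 0

Closure order: Briarlake, Ironridge, Greywater
Last habitat: Ashgrove with 69 animals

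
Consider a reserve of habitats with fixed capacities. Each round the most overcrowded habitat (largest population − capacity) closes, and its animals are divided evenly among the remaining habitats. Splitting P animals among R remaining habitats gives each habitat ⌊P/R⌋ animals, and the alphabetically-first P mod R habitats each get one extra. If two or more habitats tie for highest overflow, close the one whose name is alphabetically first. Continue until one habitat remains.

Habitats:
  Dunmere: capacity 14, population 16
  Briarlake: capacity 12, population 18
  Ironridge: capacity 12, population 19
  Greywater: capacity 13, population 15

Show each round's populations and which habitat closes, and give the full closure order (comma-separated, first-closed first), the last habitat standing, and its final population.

Round 1: Briarlake=18 Dunmere=16 Greywater=15 Ironridge=19 → close Ironridge (overflow 7)
  19÷3 = 6 each, +1 to first 1
Round 2: Briarlake=25 Dunmere=22 Greywater=21 → close Briarlake (overflow 13)
  25÷2 = 12 each, +1 to first 1
Round 3: Dunmere=35 Greywater=33 → close Dunmere (overflow 21)
  35÷1 = 35 each, +1 to first 0

Closure order: Ironridge, Briarlake, Dunmere
Last habitat: Greywater with 68 animals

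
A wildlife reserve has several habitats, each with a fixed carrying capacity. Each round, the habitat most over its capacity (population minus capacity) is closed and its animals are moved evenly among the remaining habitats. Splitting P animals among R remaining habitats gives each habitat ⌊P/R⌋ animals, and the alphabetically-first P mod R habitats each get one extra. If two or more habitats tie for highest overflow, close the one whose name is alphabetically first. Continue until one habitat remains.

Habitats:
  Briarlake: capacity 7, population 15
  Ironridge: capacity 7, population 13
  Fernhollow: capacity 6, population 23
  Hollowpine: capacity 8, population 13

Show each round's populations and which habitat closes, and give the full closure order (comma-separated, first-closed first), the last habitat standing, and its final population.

Round 1: Briarlake=15 Fernhollow=23 Hollowpine=13 Ironridge=13 → close Fernhollow (overflow 17)
  23÷3 = 7 each, +1 to first 2
Round 2: Briarlake=23 Hollowpine=21 Ironridge=20 → close Briarlake (overflow 16)
  23÷2 = 11 each, +1 to first 1
Round 3: Hollowpine=33 Ironridge=31 → close Hollowpine (overflow 25)
  33÷1 = 33 each, +1 to first 0

Closure order: Fernhollow, Briarlake, Hollowpine
Last habitat: Ironridge with 64 animals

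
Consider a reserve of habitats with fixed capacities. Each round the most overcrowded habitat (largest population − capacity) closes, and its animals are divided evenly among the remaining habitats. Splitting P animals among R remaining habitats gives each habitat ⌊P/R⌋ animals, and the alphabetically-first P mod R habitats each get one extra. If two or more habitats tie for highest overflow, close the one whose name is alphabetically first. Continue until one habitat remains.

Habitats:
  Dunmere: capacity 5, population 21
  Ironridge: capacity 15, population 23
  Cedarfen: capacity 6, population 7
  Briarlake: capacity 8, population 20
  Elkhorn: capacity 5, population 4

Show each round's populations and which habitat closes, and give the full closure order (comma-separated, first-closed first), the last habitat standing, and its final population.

Closure order: Dunmere, Briarlake, Ironridge, Cedarfen
Last habitat: Elkhorn with 75 animals

Round 1: Briarlake=20 Cedarfen=7 Dunmere=21 Elkhorn=4 Ironridge=23 → close Dunmere (overflow 16)
  21÷4 = 5 each, +1 to first 1
Round 2: Briarlake=26 Cedarfen=12 Elkhorn=9 Ironridge=28 → close Briarlake (overflow 18)
  26÷3 = 8 each, +1 to first 2
Round 3: Cedarfen=21 Elkhorn=18 Ironridge=36 → close Ironridge (overflow 21)
  36÷2 = 18 each, +1 to first 0
Round 4: Cedarfen=39 Elkhorn=36 → close Cedarfen (overflow 33)
  39÷1 = 39 each, +1 to first 0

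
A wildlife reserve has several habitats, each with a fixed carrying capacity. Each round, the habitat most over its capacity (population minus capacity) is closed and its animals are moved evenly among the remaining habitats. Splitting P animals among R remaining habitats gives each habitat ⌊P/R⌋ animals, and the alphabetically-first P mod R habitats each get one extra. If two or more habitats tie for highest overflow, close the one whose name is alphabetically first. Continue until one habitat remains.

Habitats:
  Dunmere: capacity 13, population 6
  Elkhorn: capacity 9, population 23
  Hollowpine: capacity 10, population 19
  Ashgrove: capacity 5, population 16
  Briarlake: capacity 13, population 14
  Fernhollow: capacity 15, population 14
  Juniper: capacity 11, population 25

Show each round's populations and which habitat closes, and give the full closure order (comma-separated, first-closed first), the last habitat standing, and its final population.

Round 1: Ashgrove=16 Briarlake=14 Dunmere=6 Elkhorn=23 Fernhollow=14 Hollowpine=19 Juniper=25 → close Elkhorn (overflow 14)
  23÷6 = 3 each, +1 to first 5
Round 2: Ashgrove=20 Briarlake=18 Dunmere=10 Fernhollow=18 Hollowpine=23 Juniper=28 → close Juniper (overflow 17)
  28÷5 = 5 each, +1 to first 3
Round 3: Ashgrove=26 Briarlake=24 Dunmere=16 Fernhollow=23 Hollowpine=28 → close Ashgrove (overflow 21)
  26÷4 = 6 each, +1 to first 2
Round 4: Briarlake=31 Dunmere=23 Fernhollow=29 Hollowpine=34 → close Hollowpine (overflow 24)
  34÷3 = 11 each, +1 to first 1
Round 5: Briarlake=43 Dunmere=34 Fernhollow=40 → close Briarlake (overflow 30)
  43÷2 = 21 each, +1 to first 1
Round 6: Dunmere=56 Fernhollow=61 → close Fernhollow (overflow 46)
  61÷1 = 61 each, +1 to first 0

Closure order: Elkhorn, Juniper, Ashgrove, Hollowpine, Briarlake, Fernhollow
Last habitat: Dunmere with 117 animals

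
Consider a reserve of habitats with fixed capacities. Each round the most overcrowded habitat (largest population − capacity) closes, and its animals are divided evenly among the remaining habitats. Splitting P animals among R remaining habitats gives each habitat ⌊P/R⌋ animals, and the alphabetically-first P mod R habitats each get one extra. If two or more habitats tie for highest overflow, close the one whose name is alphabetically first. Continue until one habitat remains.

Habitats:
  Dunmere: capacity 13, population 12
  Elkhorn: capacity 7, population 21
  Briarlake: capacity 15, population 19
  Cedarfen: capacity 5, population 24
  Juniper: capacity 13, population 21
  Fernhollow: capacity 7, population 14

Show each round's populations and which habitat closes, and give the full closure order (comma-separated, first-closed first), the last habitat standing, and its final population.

Closure order: Cedarfen, Elkhorn, Fernhollow, Juniper, Briarlake
Last habitat: Dunmere with 111 animals

Round 1: Briarlake=19 Cedarfen=24 Dunmere=12 Elkhorn=21 Fernhollow=14 Juniper=21 → close Cedarfen (overflow 19)
  24÷5 = 4 each, +1 to first 4
Round 2: Briarlake=24 Dunmere=17 Elkhorn=26 Fernhollow=19 Juniper=25 → close Elkhorn (overflow 19)
  26÷4 = 6 each, +1 to first 2
Round 3: Briarlake=31 Dunmere=24 Fernhollow=25 Juniper=31 → close Fernhollow (overflow 18)
  25÷3 = 8 each, +1 to first 1
Round 4: Briarlake=40 Dunmere=32 Juniper=39 → close Juniper (overflow 26)
  39÷2 = 19 each, +1 to first 1
Round 5: Briarlake=60 Dunmere=51 → close Briarlake (overflow 45)
  60÷1 = 60 each, +1 to first 0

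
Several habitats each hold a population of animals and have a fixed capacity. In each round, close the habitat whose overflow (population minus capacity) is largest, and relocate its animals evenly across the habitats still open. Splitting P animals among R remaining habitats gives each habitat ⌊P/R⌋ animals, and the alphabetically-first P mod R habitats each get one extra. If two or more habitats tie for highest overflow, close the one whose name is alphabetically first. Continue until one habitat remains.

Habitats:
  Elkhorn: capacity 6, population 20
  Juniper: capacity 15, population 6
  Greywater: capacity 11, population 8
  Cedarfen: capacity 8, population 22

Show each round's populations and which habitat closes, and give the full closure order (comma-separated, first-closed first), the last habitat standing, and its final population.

Closure order: Cedarfen, Elkhorn, Greywater
Last habitat: Juniper with 56 animals

Round 1: Cedarfen=22 Elkhorn=20 Greywater=8 Juniper=6 → close Cedarfen (overflow 14)
  22÷3 = 7 each, +1 to first 1
Round 2: Elkhorn=28 Greywater=15 Juniper=13 → close Elkhorn (overflow 22)
  28÷2 = 14 each, +1 to first 0
Round 3: Greywater=29 Juniper=27 → close Greywater (overflow 18)
  29÷1 = 29 each, +1 to first 0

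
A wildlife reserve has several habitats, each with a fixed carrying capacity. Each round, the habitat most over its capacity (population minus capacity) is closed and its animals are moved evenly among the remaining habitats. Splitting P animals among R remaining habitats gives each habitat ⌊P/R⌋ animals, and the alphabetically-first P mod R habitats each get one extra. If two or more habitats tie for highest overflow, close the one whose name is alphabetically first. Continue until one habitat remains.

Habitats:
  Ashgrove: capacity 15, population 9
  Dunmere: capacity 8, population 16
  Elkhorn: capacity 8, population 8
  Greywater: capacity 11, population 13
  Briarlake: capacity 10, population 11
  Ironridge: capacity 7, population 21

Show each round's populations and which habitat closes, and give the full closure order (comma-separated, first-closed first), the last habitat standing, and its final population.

Closure order: Ironridge, Dunmere, Greywater, Briarlake, Elkhorn
Last habitat: Ashgrove with 78 animals

Round 1: Ashgrove=9 Briarlake=11 Dunmere=16 Elkhorn=8 Greywater=13 Ironridge=21 → close Ironridge (overflow 14)
  21÷5 = 4 each, +1 to first 1
Round 2: Ashgrove=14 Briarlake=15 Dunmere=20 Elkhorn=12 Greywater=17 → close Dunmere (overflow 12)
  20÷4 = 5 each, +1 to first 0
Round 3: Ashgrove=19 Briarlake=20 Elkhorn=17 Greywater=22 → close Greywater (overflow 11)
  22÷3 = 7 each, +1 to first 1
Round 4: Ashgrove=27 Briarlake=27 Elkhorn=24 → close Briarlake (overflow 17)
  27÷2 = 13 each, +1 to first 1
Round 5: Ashgrove=41 Elkhorn=37 → close Elkhorn (overflow 29)
  37÷1 = 37 each, +1 to first 0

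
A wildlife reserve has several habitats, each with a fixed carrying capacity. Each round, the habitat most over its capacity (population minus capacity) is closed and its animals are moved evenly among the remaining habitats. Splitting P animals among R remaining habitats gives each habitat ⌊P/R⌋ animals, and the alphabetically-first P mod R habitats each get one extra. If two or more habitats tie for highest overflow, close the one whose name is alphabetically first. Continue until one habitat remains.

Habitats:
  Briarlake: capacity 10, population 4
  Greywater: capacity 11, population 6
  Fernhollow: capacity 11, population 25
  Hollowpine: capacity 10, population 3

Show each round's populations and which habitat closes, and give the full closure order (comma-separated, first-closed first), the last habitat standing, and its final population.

Round 1: Briarlake=4 Fernhollow=25 Greywater=6 Hollowpine=3 → close Fernhollow (overflow 14)
  25÷3 = 8 each, +1 to first 1
Round 2: Briarlake=13 Greywater=14 Hollowpine=11 → close Briarlake (overflow 3)
  13÷2 = 6 each, +1 to first 1
Round 3: Greywater=21 Hollowpine=17 → close Greywater (overflow 10)
  21÷1 = 21 each, +1 to first 0

Closure order: Fernhollow, Briarlake, Greywater
Last habitat: Hollowpine with 38 animals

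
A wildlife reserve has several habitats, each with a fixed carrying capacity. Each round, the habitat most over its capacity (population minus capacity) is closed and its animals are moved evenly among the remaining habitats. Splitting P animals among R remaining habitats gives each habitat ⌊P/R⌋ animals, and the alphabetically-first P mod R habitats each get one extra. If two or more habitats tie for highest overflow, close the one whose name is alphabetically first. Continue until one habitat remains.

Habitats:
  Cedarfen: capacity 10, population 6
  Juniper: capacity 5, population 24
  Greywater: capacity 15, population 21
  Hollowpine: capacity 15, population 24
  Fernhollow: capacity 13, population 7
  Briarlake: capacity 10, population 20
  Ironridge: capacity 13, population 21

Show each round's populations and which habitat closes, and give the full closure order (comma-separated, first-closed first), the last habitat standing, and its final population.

Round 1: Briarlake=20 Cedarfen=6 Fernhollow=7 Greywater=21 Hollowpine=24 Ironridge=21 Juniper=24 → close Juniper (overflow 19)
  24÷6 = 4 each, +1 to first 0
Round 2: Briarlake=24 Cedarfen=10 Fernhollow=11 Greywater=25 Hollowpine=28 Ironridge=25 → close Briarlake (overflow 14)
  24÷5 = 4 each, +1 to first 4
Round 3: Cedarfen=15 Fernhollow=16 Greywater=30 Hollowpine=33 Ironridge=29 → close Hollowpine (overflow 18)
  33÷4 = 8 each, +1 to first 1
Round 4: Cedarfen=24 Fernhollow=24 Greywater=38 Ironridge=37 → close Ironridge (overflow 24)
  37÷3 = 12 each, +1 to first 1
Round 5: Cedarfen=37 Fernhollow=36 Greywater=50 → close Greywater (overflow 35)
  50÷2 = 25 each, +1 to first 0
Round 6: Cedarfen=62 Fernhollow=61 → close Cedarfen (overflow 52)
  62÷1 = 62 each, +1 to first 0

Closure order: Juniper, Briarlake, Hollowpine, Ironridge, Greywater, Cedarfen
Last habitat: Fernhollow with 123 animals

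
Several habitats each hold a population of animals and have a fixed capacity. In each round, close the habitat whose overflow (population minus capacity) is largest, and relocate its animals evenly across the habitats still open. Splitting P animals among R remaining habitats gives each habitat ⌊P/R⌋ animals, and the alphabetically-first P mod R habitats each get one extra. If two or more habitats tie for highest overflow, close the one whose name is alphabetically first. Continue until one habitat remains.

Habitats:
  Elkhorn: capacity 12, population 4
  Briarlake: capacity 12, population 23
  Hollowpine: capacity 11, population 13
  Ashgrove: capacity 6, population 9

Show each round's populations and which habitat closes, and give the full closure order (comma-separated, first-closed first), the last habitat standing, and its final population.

Round 1: Ashgrove=9 Briarlake=23 Elkhorn=4 Hollowpine=13 → close Briarlake (overflow 11)
  23÷3 = 7 each, +1 to first 2
Round 2: Ashgrove=17 Elkhorn=12 Hollowpine=20 → close Ashgrove (overflow 11)
  17÷2 = 8 each, +1 to first 1
Round 3: Elkhorn=21 Hollowpine=28 → close Hollowpine (overflow 17)
  28÷1 = 28 each, +1 to first 0

Closure order: Briarlake, Ashgrove, Hollowpine
Last habitat: Elkhorn with 49 animals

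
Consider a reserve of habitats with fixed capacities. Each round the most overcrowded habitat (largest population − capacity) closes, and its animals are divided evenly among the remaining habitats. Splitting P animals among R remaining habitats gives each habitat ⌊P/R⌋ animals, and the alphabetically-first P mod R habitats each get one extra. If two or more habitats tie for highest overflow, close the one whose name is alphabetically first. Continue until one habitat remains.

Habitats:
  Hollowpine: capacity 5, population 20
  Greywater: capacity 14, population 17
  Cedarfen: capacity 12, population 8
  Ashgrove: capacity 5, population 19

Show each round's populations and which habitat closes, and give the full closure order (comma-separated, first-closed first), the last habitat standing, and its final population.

Closure order: Hollowpine, Ashgrove, Greywater
Last habitat: Cedarfen with 64 animals

Round 1: Ashgrove=19 Cedarfen=8 Greywater=17 Hollowpine=20 → close Hollowpine (overflow 15)
  20÷3 = 6 each, +1 to first 2
Round 2: Ashgrove=26 Cedarfen=15 Greywater=23 → close Ashgrove (overflow 21)
  26÷2 = 13 each, +1 to first 0
Round 3: Cedarfen=28 Greywater=36 → close Greywater (overflow 22)
  36÷1 = 36 each, +1 to first 0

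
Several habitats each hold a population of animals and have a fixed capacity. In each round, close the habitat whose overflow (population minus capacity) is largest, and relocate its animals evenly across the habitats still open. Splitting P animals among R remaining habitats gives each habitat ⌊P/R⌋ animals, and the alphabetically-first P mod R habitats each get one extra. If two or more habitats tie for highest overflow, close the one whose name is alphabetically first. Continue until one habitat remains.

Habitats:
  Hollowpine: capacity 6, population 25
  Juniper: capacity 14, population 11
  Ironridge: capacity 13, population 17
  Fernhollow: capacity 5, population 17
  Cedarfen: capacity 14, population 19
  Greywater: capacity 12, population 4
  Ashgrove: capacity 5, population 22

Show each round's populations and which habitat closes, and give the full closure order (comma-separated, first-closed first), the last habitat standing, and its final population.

Closure order: Hollowpine, Ashgrove, Fernhollow, Cedarfen, Ironridge, Juniper
Last habitat: Greywater with 115 animals

Round 1: Ashgrove=22 Cedarfen=19 Fernhollow=17 Greywater=4 Hollowpine=25 Ironridge=17 Juniper=11 → close Hollowpine (overflow 19)
  25÷6 = 4 each, +1 to first 1
Round 2: Ashgrove=27 Cedarfen=23 Fernhollow=21 Greywater=8 Ironridge=21 Juniper=15 → close Ashgrove (overflow 22)
  27÷5 = 5 each, +1 to first 2
Round 3: Cedarfen=29 Fernhollow=27 Greywater=13 Ironridge=26 Juniper=20 → close Fernhollow (overflow 22)
  27÷4 = 6 each, +1 to first 3
Round 4: Cedarfen=36 Greywater=20 Ironridge=33 Juniper=26 → close Cedarfen (overflow 22)
  36÷3 = 12 each, +1 to first 0
Round 5: Greywater=32 Ironridge=45 Juniper=38 → close Ironridge (overflow 32)
  45÷2 = 22 each, +1 to first 1
Round 6: Greywater=55 Juniper=60 → close Juniper (overflow 46)
  60÷1 = 60 each, +1 to first 0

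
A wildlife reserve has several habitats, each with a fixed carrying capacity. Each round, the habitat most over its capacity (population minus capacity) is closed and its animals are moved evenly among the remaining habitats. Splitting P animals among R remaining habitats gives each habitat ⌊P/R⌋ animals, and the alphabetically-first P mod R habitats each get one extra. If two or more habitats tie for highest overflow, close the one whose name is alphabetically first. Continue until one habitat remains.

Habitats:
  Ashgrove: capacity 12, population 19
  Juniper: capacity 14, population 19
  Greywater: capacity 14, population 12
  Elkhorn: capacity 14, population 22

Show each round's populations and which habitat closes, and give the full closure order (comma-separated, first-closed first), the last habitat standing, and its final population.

Closure order: Elkhorn, Ashgrove, Juniper
Last habitat: Greywater with 72 animals

Round 1: Ashgrove=19 Elkhorn=22 Greywater=12 Juniper=19 → close Elkhorn (overflow 8)
  22÷3 = 7 each, +1 to first 1
Round 2: Ashgrove=27 Greywater=19 Juniper=26 → close Ashgrove (overflow 15)
  27÷2 = 13 each, +1 to first 1
Round 3: Greywater=33 Juniper=39 → close Juniper (overflow 25)
  39÷1 = 39 each, +1 to first 0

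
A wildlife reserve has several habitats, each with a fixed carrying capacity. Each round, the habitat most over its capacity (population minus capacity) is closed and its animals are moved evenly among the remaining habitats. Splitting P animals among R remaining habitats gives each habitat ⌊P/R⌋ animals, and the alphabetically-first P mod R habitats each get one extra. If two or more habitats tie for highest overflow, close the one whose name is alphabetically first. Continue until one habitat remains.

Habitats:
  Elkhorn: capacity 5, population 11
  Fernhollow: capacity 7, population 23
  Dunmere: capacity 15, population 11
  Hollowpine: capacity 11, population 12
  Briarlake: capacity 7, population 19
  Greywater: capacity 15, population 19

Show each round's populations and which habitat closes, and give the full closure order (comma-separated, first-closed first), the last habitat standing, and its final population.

Round 1: Briarlake=19 Dunmere=11 Elkhorn=11 Fernhollow=23 Greywater=19 Hollowpine=12 → close Fernhollow (overflow 16)
  23÷5 = 4 each, +1 to first 3
Round 2: Briarlake=24 Dunmere=16 Elkhorn=16 Greywater=23 Hollowpine=16 → close Briarlake (overflow 17)
  24÷4 = 6 each, +1 to first 0
Round 3: Dunmere=22 Elkhorn=22 Greywater=29 Hollowpine=22 → close Elkhorn (overflow 17)
  22÷3 = 7 each, +1 to first 1
Round 4: Dunmere=30 Greywater=36 Hollowpine=29 → close Greywater (overflow 21)
  36÷2 = 18 each, +1 to first 0
Round 5: Dunmere=48 Hollowpine=47 → close Hollowpine (overflow 36)
  47÷1 = 47 each, +1 to first 0

Closure order: Fernhollow, Briarlake, Elkhorn, Greywater, Hollowpine
Last habitat: Dunmere with 95 animals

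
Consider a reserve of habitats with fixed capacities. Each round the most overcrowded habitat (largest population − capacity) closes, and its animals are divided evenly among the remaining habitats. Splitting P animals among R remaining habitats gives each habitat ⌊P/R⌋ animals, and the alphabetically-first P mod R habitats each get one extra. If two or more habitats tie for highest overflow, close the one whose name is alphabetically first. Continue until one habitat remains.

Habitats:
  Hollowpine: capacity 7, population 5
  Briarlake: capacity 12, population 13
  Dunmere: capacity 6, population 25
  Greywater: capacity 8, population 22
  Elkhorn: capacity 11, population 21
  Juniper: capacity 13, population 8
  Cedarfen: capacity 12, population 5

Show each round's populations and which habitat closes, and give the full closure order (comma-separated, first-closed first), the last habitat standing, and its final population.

Round 1: Briarlake=13 Cedarfen=5 Dunmere=25 Elkhorn=21 Greywater=22 Hollowpine=5 Juniper=8 → close Dunmere (overflow 19)
  25÷6 = 4 each, +1 to first 1
Round 2: Briarlake=18 Cedarfen=9 Elkhorn=25 Greywater=26 Hollowpine=9 Juniper=12 → close Greywater (overflow 18)
  26÷5 = 5 each, +1 to first 1
Round 3: Briarlake=24 Cedarfen=14 Elkhorn=30 Hollowpine=14 Juniper=17 → close Elkhorn (overflow 19)
  30÷4 = 7 each, +1 to first 2
Round 4: Briarlake=32 Cedarfen=22 Hollowpine=21 Juniper=24 → close Briarlake (overflow 20)
  32÷3 = 10 each, +1 to first 2
Round 5: Cedarfen=33 Hollowpine=32 Juniper=34 → close Hollowpine (overflow 25)
  32÷2 = 16 each, +1 to first 0
Round 6: Cedarfen=49 Juniper=50 → close Cedarfen (overflow 37)
  49÷1 = 49 each, +1 to first 0

Closure order: Dunmere, Greywater, Elkhorn, Briarlake, Hollowpine, Cedarfen
Last habitat: Juniper with 99 animals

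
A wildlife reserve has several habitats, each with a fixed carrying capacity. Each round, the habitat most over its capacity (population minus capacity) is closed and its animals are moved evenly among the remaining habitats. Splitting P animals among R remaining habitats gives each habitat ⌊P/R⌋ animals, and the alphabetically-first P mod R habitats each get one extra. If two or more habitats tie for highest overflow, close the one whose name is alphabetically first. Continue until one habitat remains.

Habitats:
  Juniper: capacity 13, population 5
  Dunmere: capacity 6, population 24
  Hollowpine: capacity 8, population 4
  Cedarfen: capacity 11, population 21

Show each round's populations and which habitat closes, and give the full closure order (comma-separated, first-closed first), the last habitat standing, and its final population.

Round 1: Cedarfen=21 Dunmere=24 Hollowpine=4 Juniper=5 → close Dunmere (overflow 18)
  24÷3 = 8 each, +1 to first 0
Round 2: Cedarfen=29 Hollowpine=12 Juniper=13 → close Cedarfen (overflow 18)
  29÷2 = 14 each, +1 to first 1
Round 3: Hollowpine=27 Juniper=27 → close Hollowpine (overflow 19)
  27÷1 = 27 each, +1 to first 0

Closure order: Dunmere, Cedarfen, Hollowpine
Last habitat: Juniper with 54 animals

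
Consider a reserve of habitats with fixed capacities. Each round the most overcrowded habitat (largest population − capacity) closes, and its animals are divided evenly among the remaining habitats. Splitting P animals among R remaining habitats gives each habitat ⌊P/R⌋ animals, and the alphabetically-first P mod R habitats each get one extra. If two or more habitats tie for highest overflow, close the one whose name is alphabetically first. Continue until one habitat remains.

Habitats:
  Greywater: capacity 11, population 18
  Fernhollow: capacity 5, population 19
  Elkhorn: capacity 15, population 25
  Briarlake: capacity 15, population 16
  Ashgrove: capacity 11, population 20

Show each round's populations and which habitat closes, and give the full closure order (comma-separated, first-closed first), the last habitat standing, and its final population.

Round 1: Ashgrove=20 Briarlake=16 Elkhorn=25 Fernhollow=19 Greywater=18 → close Fernhollow (overflow 14)
  19÷4 = 4 each, +1 to first 3
Round 2: Ashgrove=25 Briarlake=21 Elkhorn=30 Greywater=22 → close Elkhorn (overflow 15)
  30÷3 = 10 each, +1 to first 0
Round 3: Ashgrove=35 Briarlake=31 Greywater=32 → close Ashgrove (overflow 24)
  35÷2 = 17 each, +1 to first 1
Round 4: Briarlake=49 Greywater=49 → close Greywater (overflow 38)
  49÷1 = 49 each, +1 to first 0

Closure order: Fernhollow, Elkhorn, Ashgrove, Greywater
Last habitat: Briarlake with 98 animals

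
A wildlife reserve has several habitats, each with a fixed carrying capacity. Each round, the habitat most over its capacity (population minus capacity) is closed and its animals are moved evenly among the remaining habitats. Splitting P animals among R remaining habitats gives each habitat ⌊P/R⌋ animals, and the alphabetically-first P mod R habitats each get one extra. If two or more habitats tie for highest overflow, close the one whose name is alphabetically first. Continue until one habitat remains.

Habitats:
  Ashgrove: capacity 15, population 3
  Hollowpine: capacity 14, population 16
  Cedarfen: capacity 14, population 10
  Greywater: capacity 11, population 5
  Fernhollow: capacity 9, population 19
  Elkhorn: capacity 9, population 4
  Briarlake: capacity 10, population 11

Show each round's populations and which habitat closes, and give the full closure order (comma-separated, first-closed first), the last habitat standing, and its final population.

Round 1: Ashgrove=3 Briarlake=11 Cedarfen=10 Elkhorn=4 Fernhollow=19 Greywater=5 Hollowpine=16 → close Fernhollow (overflow 10)
  19÷6 = 3 each, +1 to first 1
Round 2: Ashgrove=7 Briarlake=14 Cedarfen=13 Elkhorn=7 Greywater=8 Hollowpine=19 → close Hollowpine (overflow 5)
  19÷5 = 3 each, +1 to first 4
Round 3: Ashgrove=11 Briarlake=18 Cedarfen=17 Elkhorn=11 Greywater=11 → close Briarlake (overflow 8)
  18÷4 = 4 each, +1 to first 2
Round 4: Ashgrove=16 Cedarfen=22 Elkhorn=15 Greywater=15 → close Cedarfen (overflow 8)
  22÷3 = 7 each, +1 to first 1
Round 5: Ashgrove=24 Elkhorn=22 Greywater=22 → close Elkhorn (overflow 13)
  22÷2 = 11 each, +1 to first 0
Round 6: Ashgrove=35 Greywater=33 → close Greywater (overflow 22)
  33÷1 = 33 each, +1 to first 0

Closure order: Fernhollow, Hollowpine, Briarlake, Cedarfen, Elkhorn, Greywater
Last habitat: Ashgrove with 68 animals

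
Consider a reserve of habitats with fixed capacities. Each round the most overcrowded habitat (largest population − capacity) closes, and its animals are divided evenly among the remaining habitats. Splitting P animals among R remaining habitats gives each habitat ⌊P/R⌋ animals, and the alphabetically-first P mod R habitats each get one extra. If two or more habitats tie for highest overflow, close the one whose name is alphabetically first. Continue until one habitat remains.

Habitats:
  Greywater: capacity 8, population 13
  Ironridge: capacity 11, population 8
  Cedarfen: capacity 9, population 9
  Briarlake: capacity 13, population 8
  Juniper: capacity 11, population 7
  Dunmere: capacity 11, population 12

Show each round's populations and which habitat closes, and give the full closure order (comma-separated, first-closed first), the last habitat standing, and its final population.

Closure order: Greywater, Dunmere, Cedarfen, Briarlake, Ironridge
Last habitat: Juniper with 57 animals

Round 1: Briarlake=8 Cedarfen=9 Dunmere=12 Greywater=13 Ironridge=8 Juniper=7 → close Greywater (overflow 5)
  13÷5 = 2 each, +1 to first 3
Round 2: Briarlake=11 Cedarfen=12 Dunmere=15 Ironridge=10 Juniper=9 → close Dunmere (overflow 4)
  15÷4 = 3 each, +1 to first 3
Round 3: Briarlake=15 Cedarfen=16 Ironridge=14 Juniper=12 → close Cedarfen (overflow 7)
  16÷3 = 5 each, +1 to first 1
Round 4: Briarlake=21 Ironridge=19 Juniper=17 → close Briarlake (overflow 8)
  21÷2 = 10 each, +1 to first 1
Round 5: Ironridge=30 Juniper=27 → close Ironridge (overflow 19)
  30÷1 = 30 each, +1 to first 0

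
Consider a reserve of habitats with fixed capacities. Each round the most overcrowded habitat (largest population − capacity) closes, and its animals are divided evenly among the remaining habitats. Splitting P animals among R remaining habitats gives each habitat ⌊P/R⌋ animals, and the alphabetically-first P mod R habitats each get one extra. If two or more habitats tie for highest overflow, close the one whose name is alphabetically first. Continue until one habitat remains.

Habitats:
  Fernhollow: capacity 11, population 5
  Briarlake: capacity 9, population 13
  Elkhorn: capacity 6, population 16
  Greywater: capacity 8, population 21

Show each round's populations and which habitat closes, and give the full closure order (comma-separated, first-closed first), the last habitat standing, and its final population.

Closure order: Greywater, Elkhorn, Briarlake
Last habitat: Fernhollow with 55 animals

Round 1: Briarlake=13 Elkhorn=16 Fernhollow=5 Greywater=21 → close Greywater (overflow 13)
  21÷3 = 7 each, +1 to first 0
Round 2: Briarlake=20 Elkhorn=23 Fernhollow=12 → close Elkhorn (overflow 17)
  23÷2 = 11 each, +1 to first 1
Round 3: Briarlake=32 Fernhollow=23 → close Briarlake (overflow 23)
  32÷1 = 32 each, +1 to first 0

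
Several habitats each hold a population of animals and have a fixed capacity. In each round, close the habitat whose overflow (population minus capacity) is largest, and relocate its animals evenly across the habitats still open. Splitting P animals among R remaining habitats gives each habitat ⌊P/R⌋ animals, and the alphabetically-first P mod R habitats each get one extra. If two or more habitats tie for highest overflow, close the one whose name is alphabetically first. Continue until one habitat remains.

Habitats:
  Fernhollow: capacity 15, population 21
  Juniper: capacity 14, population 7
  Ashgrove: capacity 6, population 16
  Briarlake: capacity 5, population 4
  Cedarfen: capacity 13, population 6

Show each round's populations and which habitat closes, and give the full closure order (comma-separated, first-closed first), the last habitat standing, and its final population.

Round 1: Ashgrove=16 Briarlake=4 Cedarfen=6 Fernhollow=21 Juniper=7 → close Ashgrove (overflow 10)
  16÷4 = 4 each, +1 to first 0
Round 2: Briarlake=8 Cedarfen=10 Fernhollow=25 Juniper=11 → close Fernhollow (overflow 10)
  25÷3 = 8 each, +1 to first 1
Round 3: Briarlake=17 Cedarfen=18 Juniper=19 → close Briarlake (overflow 12)
  17÷2 = 8 each, +1 to first 1
Round 4: Cedarfen=27 Juniper=27 → close Cedarfen (overflow 14)
  27÷1 = 27 each, +1 to first 0

Closure order: Ashgrove, Fernhollow, Briarlake, Cedarfen
Last habitat: Juniper with 54 animals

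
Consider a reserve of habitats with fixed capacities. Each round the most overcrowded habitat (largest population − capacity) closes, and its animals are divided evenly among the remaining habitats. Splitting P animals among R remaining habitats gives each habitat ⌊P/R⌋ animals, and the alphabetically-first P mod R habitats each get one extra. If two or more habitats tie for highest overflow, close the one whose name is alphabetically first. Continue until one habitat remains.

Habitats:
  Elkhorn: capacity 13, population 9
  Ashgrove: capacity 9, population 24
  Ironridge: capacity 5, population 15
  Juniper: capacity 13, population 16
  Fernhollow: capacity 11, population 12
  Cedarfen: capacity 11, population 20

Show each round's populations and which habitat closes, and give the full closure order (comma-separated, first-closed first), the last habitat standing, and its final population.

Closure order: Ashgrove, Ironridge, Cedarfen, Juniper, Fernhollow
Last habitat: Elkhorn with 96 animals

Round 1: Ashgrove=24 Cedarfen=20 Elkhorn=9 Fernhollow=12 Ironridge=15 Juniper=16 → close Ashgrove (overflow 15)
  24÷5 = 4 each, +1 to first 4
Round 2: Cedarfen=25 Elkhorn=14 Fernhollow=17 Ironridge=20 Juniper=20 → close Ironridge (overflow 15)
  20÷4 = 5 each, +1 to first 0
Round 3: Cedarfen=30 Elkhorn=19 Fernhollow=22 Juniper=25 → close Cedarfen (overflow 19)
  30÷3 = 10 each, +1 to first 0
Round 4: Elkhorn=29 Fernhollow=32 Juniper=35 → close Juniper (overflow 22)
  35÷2 = 17 each, +1 to first 1
Round 5: Elkhorn=47 Fernhollow=49 → close Fernhollow (overflow 38)
  49÷1 = 49 each, +1 to first 0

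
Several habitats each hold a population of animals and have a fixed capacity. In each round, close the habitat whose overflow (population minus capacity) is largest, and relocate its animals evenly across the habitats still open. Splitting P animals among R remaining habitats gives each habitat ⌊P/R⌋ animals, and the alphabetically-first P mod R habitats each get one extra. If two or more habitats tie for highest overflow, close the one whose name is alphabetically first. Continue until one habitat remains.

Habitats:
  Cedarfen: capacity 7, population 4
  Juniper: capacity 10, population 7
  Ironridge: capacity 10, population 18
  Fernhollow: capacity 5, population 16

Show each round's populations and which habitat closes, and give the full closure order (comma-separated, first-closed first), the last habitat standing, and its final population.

Closure order: Fernhollow, Ironridge, Cedarfen
Last habitat: Juniper with 45 animals

Round 1: Cedarfen=4 Fernhollow=16 Ironridge=18 Juniper=7 → close Fernhollow (overflow 11)
  16÷3 = 5 each, +1 to first 1
Round 2: Cedarfen=10 Ironridge=23 Juniper=12 → close Ironridge (overflow 13)
  23÷2 = 11 each, +1 to first 1
Round 3: Cedarfen=22 Juniper=23 → close Cedarfen (overflow 15)
  22÷1 = 22 each, +1 to first 0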